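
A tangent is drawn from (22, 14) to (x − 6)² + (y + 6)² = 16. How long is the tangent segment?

8√10

Centre (6, −6), r² = 16. |PO|² = (16)² + (20)² = 656.
The tangent meets the radius at right angles, so tangent² = |PO|² − r² = 656 − 16 = 640.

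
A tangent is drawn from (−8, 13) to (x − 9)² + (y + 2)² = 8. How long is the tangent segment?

√506

With centre O = (9, −2), |OP|² = 514 and r² = 8.
The tangent meets the radius at right angles, so tangent² = |PO|² − r² = 514 − 8 = 506.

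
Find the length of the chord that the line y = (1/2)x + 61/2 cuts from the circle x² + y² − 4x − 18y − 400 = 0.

8√5

The distance from (2, 9) to the line is 45/√5, and r² = 485.
Chord = 2√(r² − d²) = 2·√(80) = 8√5.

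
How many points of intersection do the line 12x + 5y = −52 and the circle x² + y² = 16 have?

1

d² = (12·0 + 5·0 − (−52))²/169 = 16; r² = 16.
Since d² = r², the line is tangent.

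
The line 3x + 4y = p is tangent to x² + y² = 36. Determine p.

The line touches the circle iff its distance from (0, 0) is 6:
|3·0 + 4·0 − p| / √25 = 6
|p| = 6·5, so p = 30 or p = −30.

p = −30 or p = 30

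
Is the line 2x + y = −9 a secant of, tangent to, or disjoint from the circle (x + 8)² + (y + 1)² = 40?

Substituting the line into the circle gives 5x² + 48x + 88 = 0.
Δ = 2304 − 1760 = 544.
Two real roots: the line is a secant.

secant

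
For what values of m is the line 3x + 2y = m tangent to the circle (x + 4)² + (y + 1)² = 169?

m = −14 ± 13√13

The line touches the circle iff its distance from (−4, −1) is 13:
|3·(−4) + 2·(−1) − m| / √13 = 13
|m − (−14)| = 13√13.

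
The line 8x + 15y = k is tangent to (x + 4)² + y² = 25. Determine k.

k = −117 or k = 53

For a tangent, require d(centre, line) = r = 5.
|8·(−4) + 15·0 − k| / √289 = 5
|k − (−32)| = 5·17, so k = 53 or k = −117.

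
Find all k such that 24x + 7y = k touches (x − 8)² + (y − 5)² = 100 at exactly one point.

k = −23 or k = 477

Tangency holds when the distance from the centre (8, 5) to the line equals the radius 10:
|24·8 + 7·5 − k| / √625 = 10
|k − (227)| = 10·25, so k = 477 or k = −23.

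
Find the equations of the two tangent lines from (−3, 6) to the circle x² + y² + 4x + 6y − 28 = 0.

5x − 4y = −39 and 4x + 5y = 18

A line y − (6) = m(x − (−3)) is tangent when its distance from (−2, −3) is √41:
[m·(1) − (−9)]² = 41(m² + 1)
20m² − 9m − 20 = 0, so m = 5/4 or m = −4/5.
Through (−3, 6) these give 5x − 4y = −39 and 4x + 5y = 18.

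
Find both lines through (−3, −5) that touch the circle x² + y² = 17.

A line y − (−5) = m(x − (−3)) is tangent when its distance from (0, 0) is √17:
[m·(3) − (5)]² = 17(m² + 1)
4m² + 15m − 4 = 0, so m = 1/4 or m = −4.
Through (−3, −5) these give x − 4y = 17 and 4x + y = −17.

x − 4y = 17 and 4x + y = −17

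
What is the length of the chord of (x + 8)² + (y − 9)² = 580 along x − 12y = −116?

Express y = (116 + x)/12 and substitute into the circle:
145x² + 2320x − 74240 = 0  ⟹  x² + 16x − 512 = 0
x = 16 or x = −32, giving (16, 11) and (−32, 7).
|(16, 11) − (−32, 7)| = √((48)² + (4)²) = 4√145.

4√145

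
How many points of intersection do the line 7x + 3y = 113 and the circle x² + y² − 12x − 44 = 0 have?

0

Centre (6, 0), r² = 80. Distance² from centre to line = (−71)²/58 = 5041/58.
Since d² > r², the line lies outside the circle.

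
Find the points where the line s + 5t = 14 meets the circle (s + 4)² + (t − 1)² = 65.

(−11, 5) and (4, 2)

From the line, t = (14 − s)/5. Substituting:
26s² + 182s − 1144 = 0  ⟹  s² + 7s − 44 = 0
s = 4 or s = −11, giving (4, 2) and (−11, 5).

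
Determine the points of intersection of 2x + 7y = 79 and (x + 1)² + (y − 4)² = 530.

From the line, y = (79 − 2x)/7. Substituting:
53x² − 106x − 23320 = 0  ⟹  x² − 2x − 440 = 0
x = 22 or x = −20, giving (22, 5) and (−20, 17).

(−20, 17) and (22, 5)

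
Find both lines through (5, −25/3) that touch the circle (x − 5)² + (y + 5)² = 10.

x − 3y = 30 and x + 3y = −20

Write the tangent as mx − y + (−25/3 − m·(5)) = 0 and set its distance from the centre to √10:
[m·(0) − (10/3)]² = 10(m² + 1)
9m² − 1 = 0, so m = 1/3 or m = −1/3.
With m = 1/3: x − 3y = 30. With m = −1/3: x + 3y = −20.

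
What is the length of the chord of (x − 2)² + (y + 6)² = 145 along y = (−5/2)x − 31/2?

4√29

From the line, y = (−31 − 5x)/2. Substituting:
29x² + 174x − 203 = 0  ⟹  x² + 6x − 7 = 0
x = 1 or x = −7, giving (1, −18) and (−7, 2).
|(1, −18) − (−7, 2)| = √((8)² + (−20)²) = 4√29.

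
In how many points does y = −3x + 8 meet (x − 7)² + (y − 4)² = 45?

2

Substituting the line into the circle gives 10x² − 38x + 20 = 0.
Δ = 1444 − 800 = 644.
Two real roots: the line is a secant.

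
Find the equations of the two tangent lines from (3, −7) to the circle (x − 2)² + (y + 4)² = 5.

Write the tangent as mx − y + (−7 − m·(3)) = 0 and set its distance from the centre to √5:
(−1m − (3))² = 5(m² + 1)
2m² − 3m − 2 = 0, so m = −1/2 or m = 2.
With m = −1/2: x + 2y = −11. With m = 2: 2x − y = 13.

x + 2y = −11 and 2x − y = 13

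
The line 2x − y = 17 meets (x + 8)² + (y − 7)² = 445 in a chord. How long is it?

10√5

From the line, y = 2x − 17. Substituting:
5x² − 80x + 195 = 0  ⟹  x² − 16x + 39 = 0
x = 13 or x = 3, giving (13, 9) and (3, −11).
Chord length = distance between (13, 9) and (3, −11) = √500 = 10√5.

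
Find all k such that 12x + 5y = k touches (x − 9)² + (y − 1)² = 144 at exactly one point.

Tangency holds when the distance from the centre (9, 1) to the line equals the radius 12:
|12·9 + 5·1 − k| / √169 = 12
|k − (113)| = 12·13, so k = 269 or k = −43.

k = −43 or k = 269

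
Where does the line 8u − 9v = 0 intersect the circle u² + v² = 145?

From the line, v = (8u)/9. Substituting:
145u² − 11745 = 0  ⟹  u² − 81 = 0
u = 9 or u = −9, giving (9, 8) and (−9, −8).

(−9, −8) and (9, 8)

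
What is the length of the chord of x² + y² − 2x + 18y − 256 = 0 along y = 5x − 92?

The distance from (1, −9) to the line is 78/√26, and r² = 338.
Chord = 2√(r² − d²) = 2·√(104) = 4√26.

4√26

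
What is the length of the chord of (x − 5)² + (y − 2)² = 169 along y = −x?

17√2

From the line, y = −x. Substituting:
2x² − 6x − 140 = 0  ⟹  x² − 3x − 70 = 0
x = 10 or x = −7, giving (10, −10) and (−7, 7).
Chord length = distance between (10, −10) and (−7, 7) = √578 = 17√2.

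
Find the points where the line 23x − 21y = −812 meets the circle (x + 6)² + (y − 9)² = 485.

(−28, 8) and (−7, 31)

From the line, y = (812 + 23x)/21. Substituting:
970x² + 33950x + 190120 = 0  ⟹  x² + 35x + 196 = 0
x = −7 or x = −28, giving (−7, 31) and (−28, 8).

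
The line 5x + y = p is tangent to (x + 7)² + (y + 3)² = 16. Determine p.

Tangency holds when the distance from the centre (−7, −3) to the line equals the radius 4:
|5·(−7) + 1·(−3) − p| / √26 = 4
|p − (−38)| = 4√26.

p = −38 ± 4√26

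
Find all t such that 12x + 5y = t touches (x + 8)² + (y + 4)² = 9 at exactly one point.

For a tangent, require d(centre, line) = r = 3.
|12·(−8) + 5·(−4) − t| / √169 = 3
|t − (−116)| = 3·13, so t = −77 or t = −155.

t = −155 or t = −77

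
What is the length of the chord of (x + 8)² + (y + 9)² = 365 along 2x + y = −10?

16√5

The distance from (−8, −9) to the line is 15/√5, and r² = 365.
Half the chord is √(r² − d²) = √(320), so the full chord is 16√5.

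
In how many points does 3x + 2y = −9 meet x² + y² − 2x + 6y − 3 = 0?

Substituting the line into the circle gives 13x² + 10x − 39 = 0.
Discriminant = (10)² − 4·13·(−39) = 2128 > 0.
Two real roots: the line is a secant.

2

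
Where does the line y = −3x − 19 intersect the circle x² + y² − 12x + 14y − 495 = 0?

(−10, 11) and (4, −31)

From the line, y = −3x − 19. Substituting:
10x² + 60x − 400 = 0  ⟹  x² + 6x − 40 = 0
x = 4 or x = −10, giving (4, −31) and (−10, 11).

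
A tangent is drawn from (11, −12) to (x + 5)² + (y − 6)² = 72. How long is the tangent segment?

2√127

Centre (−5, 6), r² = 72. |PO|² = (16)² + (−18)² = 580.
The tangent meets the radius at right angles, so tangent² = |PO|² − r² = 580 − 72 = 508.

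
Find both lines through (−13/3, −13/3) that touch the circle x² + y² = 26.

A line y − (−13/3) = m(x − (−13/3)) is tangent when its distance from (0, 0) is √26:
(13/3m − (13/3))² = 26(m² + 1)
5m² + 26m + 5 = 0, so m = −5 or m = −1/5.
With m = −5: 5x + y = −26. With m = −1/5: x + 5y = −26.

5x + y = −26 and x + 5y = −26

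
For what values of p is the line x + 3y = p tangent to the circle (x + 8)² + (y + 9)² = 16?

For a tangent, require d(centre, line) = r = 4.
|1·(−8) + 3·(−9) − p| / √10 = 4
|p − (−35)| = 4√10.

p = −35 ± 4√10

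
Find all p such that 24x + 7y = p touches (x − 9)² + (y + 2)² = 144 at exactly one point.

Tangency holds when the distance from the centre (9, −2) to the line equals the radius 12:
|24·9 + 7·(−2) − p| / √625 = 12
|p − (202)| = 12·25, so p = 502 or p = −98.

p = −98 or p = 502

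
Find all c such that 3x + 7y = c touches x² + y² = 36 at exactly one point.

Tangency holds when the distance from the centre (0, 0) to the line equals the radius 6:
|3·0 + 7·0 − c| / √58 = 6
|c| = 6√58.

c = ±6√58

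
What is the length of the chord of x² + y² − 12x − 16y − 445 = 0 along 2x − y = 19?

20√5

Express y = 2x − 19 and substitute into the circle:
5x² − 120x + 220 = 0  ⟹  x² − 24x + 44 = 0
x = 22 or x = 2, giving (22, 25) and (2, −15).
|(22, 25) − (2, −15)| = √((20)² + (40)²) = 20√5.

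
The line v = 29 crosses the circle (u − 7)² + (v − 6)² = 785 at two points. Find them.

(−9, 29) and (23, 29)

From the line, v = 29. Substituting:
u² − 14u − 207 = 0
u = 23 or u = −9, giving (23, 29) and (−9, 29).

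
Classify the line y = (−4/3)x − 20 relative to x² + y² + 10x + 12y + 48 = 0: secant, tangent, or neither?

Substituting the line into the circle gives 25x² + 426x + 1872 = 0.
Discriminant = (426)² − 4·25·(1872) = −5724 < 0.
No real roots: the line does not meet the circle.

neither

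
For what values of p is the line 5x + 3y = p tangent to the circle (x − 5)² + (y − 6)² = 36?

Tangency holds when the distance from the centre (5, 6) to the line equals the radius 6:
|5·5 + 3·6 − p| / √34 = 6
|p − (43)| = 6√34.

p = 43 ± 6√34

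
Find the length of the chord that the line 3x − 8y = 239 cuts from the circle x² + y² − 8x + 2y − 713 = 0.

Centre (4, −1), r² = 730. Perpendicular distance d from centre to line = |−219| / √73 = 219/√73.
Chord = 2√(r² − d²) = 2·√(73) = 2√73.

2√73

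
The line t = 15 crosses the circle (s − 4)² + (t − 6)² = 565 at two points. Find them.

(−18, 15) and (26, 15)

From the line, t = 15. Substituting:
s² − 8s − 468 = 0
s = 26 or s = −18, giving (26, 15) and (−18, 15).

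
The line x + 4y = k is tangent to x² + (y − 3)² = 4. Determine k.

For a tangent, require d(centre, line) = r = 2.
|1·0 + 4·3 − k| / √17 = 2
|k − (12)| = 2√17.

k = 12 ± 2√17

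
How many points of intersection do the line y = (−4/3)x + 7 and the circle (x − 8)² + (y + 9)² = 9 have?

0

Substituting the line into the circle gives 25x² − 528x + 2799 = 0.
Δ = 278784 − 279900 = −1116.
No real roots: the line does not meet the circle.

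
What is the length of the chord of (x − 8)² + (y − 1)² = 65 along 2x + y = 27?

Substitute y = −2x + 27:
5x² − 120x + 675 = 0  ⟹  x² − 24x + 135 = 0
x = 15 or x = 9, giving (15, −3) and (9, 9).
|(15, −3) − (9, 9)| = √((6)² + (−12)²) = 6√5.

6√5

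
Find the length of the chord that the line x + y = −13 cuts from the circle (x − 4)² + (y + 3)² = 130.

The distance from (4, −3) to the line is 14/√2, and r² = 130.
Chord = 2√(r² − d²) = 2·√(32) = 8√2.

8√2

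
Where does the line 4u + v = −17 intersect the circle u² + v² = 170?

Substitute v = −4u − 17:
17u² + 136u + 119 = 0  ⟹  u² + 8u + 7 = 0
u = −1 or u = −7, giving (−1, −13) and (−7, 11).

(−7, 11) and (−1, −13)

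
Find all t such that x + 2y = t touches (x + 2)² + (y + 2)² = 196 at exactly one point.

t = −6 ± 14√5

Tangency holds when the distance from the centre (−2, −2) to the line equals the radius 14:
|1·(−2) + 2·(−2) − t| / √5 = 14
|t − (−6)| = 14√5.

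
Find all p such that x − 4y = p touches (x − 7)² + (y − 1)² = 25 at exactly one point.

Tangency holds when the distance from the centre (7, 1) to the line equals the radius 5:
|1·7 − 4·1 − p| / √17 = 5
|p − (3)| = 5√17.

p = 3 ± 5√17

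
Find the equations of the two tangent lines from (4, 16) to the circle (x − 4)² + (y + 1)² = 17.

4x − y = 0 and 4x + y = 32

Let a tangent through (4, 16) have slope m. Its distance from (4, −1) must equal √17:
(0m − (−17))² = 17(m² + 1)
m² − 16 = 0, so m = 4 or m = −4.
Through (4, 16) these give 4x − y = 0 and 4x + y = 32.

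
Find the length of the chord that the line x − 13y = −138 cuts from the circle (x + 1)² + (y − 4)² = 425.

3√170

Centre (−1, 4), r² = 425. Perpendicular distance d from centre to line = |85| / √170 = 85/√170.
Half the chord is √(r² − d²) = √(765/2), so the full chord is 3√170.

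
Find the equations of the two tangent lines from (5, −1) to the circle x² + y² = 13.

Write the tangent as mx − y + (−1 − m·(5)) = 0 and set its distance from the centre to √13:
(−5m − (1))² = 13(m² + 1)
6m² + 5m − 6 = 0, so m = 2/3 or m = −3/2.
With m = 2/3: 2x − 3y = 13. With m = −3/2: 3x + 2y = 13.

2x − 3y = 13 and 3x + 2y = 13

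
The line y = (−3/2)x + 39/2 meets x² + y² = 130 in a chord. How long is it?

2√13

Substitute y = (39 − 3x)/2:
13x² − 234x + 1001 = 0  ⟹  x² − 18x + 77 = 0
x = 11 or x = 7, giving (11, 3) and (7, 9).
|(11, 3) − (7, 9)| = √((4)² + (−6)²) = 2√13.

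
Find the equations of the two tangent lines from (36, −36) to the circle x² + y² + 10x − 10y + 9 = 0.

5x + 4y = 36 and 4x + 5y = −36

A line y − (−36) = m(x − (36)) is tangent when its distance from (−5, 5) is √41:
[m·(−41) − (41)]² = 41(m² + 1)
20m² + 41m + 20 = 0, so m = −5/4 or m = −4/5.
With m = −5/4: 5x + 4y = 36. With m = −4/5: 4x + 5y = −36.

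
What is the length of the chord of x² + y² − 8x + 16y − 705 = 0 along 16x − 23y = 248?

Centre (4, −8), r² = 785. Perpendicular distance d from centre to line = |0| / √785 = 0/√785.
Half the chord is √(r² − d²) = √(785), so the full chord is 2√785.

2√785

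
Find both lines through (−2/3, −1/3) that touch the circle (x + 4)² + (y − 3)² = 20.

x − 2y = 0 and 2x − y = −1

Write the tangent as mx − y + (−1/3 − m·(−2/3)) = 0 and set its distance from the centre to 2√5:
[m·(−10/3) − (10/3)]² = 20(m² + 1)
2m² − 5m + 2 = 0, so m = 1/2 or m = 2.
With m = 1/2: x − 2y = 0. With m = 2: 2x − y = −1.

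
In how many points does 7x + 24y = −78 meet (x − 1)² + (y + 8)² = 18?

0

Substituting the line into the circle gives 625x² − 2748x + 3204 = 0.
Discriminant = (−2748)² − 4·625·(3204) = −458496 < 0.
No real roots: the line does not meet the circle.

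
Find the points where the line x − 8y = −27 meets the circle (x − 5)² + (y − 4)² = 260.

(−11, 2) and (21, 6)

Express y = (27 + x)/8 and substitute into the circle:
65x² − 650x − 15015 = 0  ⟹  x² − 10x − 231 = 0
x = 21 or x = −11, giving (21, 6) and (−11, 2).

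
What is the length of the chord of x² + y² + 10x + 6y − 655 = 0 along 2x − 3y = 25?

14√13

Centre (−5, −3), r² = 689. Perpendicular distance d from centre to line = |−26| / √13 = 26/√13.
Half the chord is √(r² − d²) = √(637), so the full chord is 14√13.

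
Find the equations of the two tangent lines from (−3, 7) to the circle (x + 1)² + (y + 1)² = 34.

Let a tangent through (−3, 7) have slope m. Its distance from (−1, −1) must equal √34:
(2m − (−8))² = 34(m² + 1)
15m² − 16m − 15 = 0, so m = 5/3 or m = −3/5.
Through (−3, 7) these give 5x − 3y = −36 and 3x + 5y = 26.

5x − 3y = −36 and 3x + 5y = 26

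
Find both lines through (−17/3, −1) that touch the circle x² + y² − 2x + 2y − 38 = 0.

Write the tangent as mx − y + (−1 − m·(−17/3)) = 0 and set its distance from the centre to 2√10:
(20/3m − (0))² = 40(m² + 1)
m² − 9 = 0, so m = 3 or m = −3.
With m = 3: 3x − y = −16. With m = −3: 3x + y = −18.

3x − y = −16 and 3x + y = −18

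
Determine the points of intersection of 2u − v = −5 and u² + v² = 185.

(−8, −11) and (4, 13)

Express v = 2u + 5 and substitute into the circle:
5u² + 20u − 160 = 0  ⟹  u² + 4u − 32 = 0
u = 4 or u = −8, giving (4, 13) and (−8, −11).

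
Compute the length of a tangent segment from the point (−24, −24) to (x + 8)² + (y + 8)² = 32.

4√30

The centre is (−8, −8) and r = 4√2. The square of the distance from P to the centre is 256 + 256 = 512.
The tangent meets the radius at right angles, so tangent² = |PO|² − r² = 512 − 32 = 480.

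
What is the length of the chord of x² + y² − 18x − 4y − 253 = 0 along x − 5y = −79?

Substitute y = (79 + x)/5:
26x² − 312x − 1664 = 0  ⟹  x² − 12x − 64 = 0
x = 16 or x = −4, giving (16, 19) and (−4, 15).
Chord length = distance between (16, 19) and (−4, 15) = √416 = 4√26.

4√26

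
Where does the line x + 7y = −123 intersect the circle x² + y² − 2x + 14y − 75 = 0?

Substitute y = (−123 − x)/7:
50x² + 50x − 600 = 0  ⟹  x² + x − 12 = 0
x = 3 or x = −4, giving (3, −18) and (−4, −17).

(−4, −17) and (3, −18)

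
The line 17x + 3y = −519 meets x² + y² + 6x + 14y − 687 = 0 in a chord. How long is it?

Centre (−3, −7), r² = 745. Perpendicular distance d from centre to line = |447| / √298 = 447/√298.
Half the chord is √(r² − d²) = √(149/2), so the full chord is √298.

√298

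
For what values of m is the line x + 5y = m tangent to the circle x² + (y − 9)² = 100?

Tangency holds when the distance from the centre (0, 9) to the line equals the radius 10:
|1·0 + 5·9 − m| / √26 = 10
|m − (45)| = 10√26.

m = 45 ± 10√26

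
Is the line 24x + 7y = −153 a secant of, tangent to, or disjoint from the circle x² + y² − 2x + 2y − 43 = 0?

disjoint

d² = (24·1 + 7·(−1) − (−153))²/625 = 1156/25; r² = 45.
Since d² > r², the line lies outside the circle.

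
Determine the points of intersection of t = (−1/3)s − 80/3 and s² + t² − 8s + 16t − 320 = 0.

From the line, t = (−80 − s)/3. Substituting:
10s² + 40s − 320 = 0  ⟹  s² + 4s − 32 = 0
s = 4 or s = −8, giving (4, −28) and (−8, −24).

(−8, −24) and (4, −28)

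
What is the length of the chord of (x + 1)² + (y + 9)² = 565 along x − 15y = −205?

√226

From the line, y = (205 + x)/15. Substituting:
226x² + 1130x − 11300 = 0  ⟹  x² + 5x − 50 = 0
x = 5 or x = −10, giving (5, 14) and (−10, 13).
|(5, 14) − (−10, 13)| = √((15)² + (1)²) = √226.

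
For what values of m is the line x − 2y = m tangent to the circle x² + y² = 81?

Tangency holds when the distance from the centre (0, 0) to the line equals the radius 9:
|1·0 − 2·0 − m| / √5 = 9
|m| = 9√5.

m = ±9√5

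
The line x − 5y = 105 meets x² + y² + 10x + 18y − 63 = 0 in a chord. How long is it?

The distance from (−5, −9) to the line is 65/√26, and r² = 169.
Half the chord is √(r² − d²) = √(13/2), so the full chord is √26.

√26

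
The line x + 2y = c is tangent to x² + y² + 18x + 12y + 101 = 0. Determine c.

For a tangent, require d(centre, line) = r = 4.
|1·(−9) + 2·(−6) − c| / √5 = 4
|c − (−21)| = 4√5.

c = −21 ± 4√5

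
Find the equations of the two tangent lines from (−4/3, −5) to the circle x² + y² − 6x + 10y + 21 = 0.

A line y − (−5) = m(x − (−4/3)) is tangent when its distance from (3, −5) is √13:
[m·(13/3) − (0)]² = 13(m² + 1)
4m² − 9 = 0, so m = 3/2 or m = −3/2.
With m = 3/2: 3x − 2y = 6. With m = −3/2: 3x + 2y = −14.

3x − 2y = 6 and 3x + 2y = −14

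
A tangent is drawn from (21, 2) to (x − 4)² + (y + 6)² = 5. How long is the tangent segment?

2√87

Centre (4, −6), r² = 5. |PO|² = (17)² + (8)² = 353.
The tangent meets the radius at right angles, so tangent² = |PO|² − r² = 353 − 5 = 348.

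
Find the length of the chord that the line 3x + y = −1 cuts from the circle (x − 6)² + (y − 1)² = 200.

8√10

Substitute y = −3x − 1:
10x² − 160 = 0  ⟹  x² − 16 = 0
x = 4 or x = −4, giving (4, −13) and (−4, 11).
|(4, −13) − (−4, 11)| = √((8)² + (−24)²) = 8√10.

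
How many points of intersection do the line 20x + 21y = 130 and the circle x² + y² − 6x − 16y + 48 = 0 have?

Substituting the line into the circle gives 841x² − 1126x − 5612 = 0.
Discriminant = (−1126)² − 4·841·(−5612) = 20146644 > 0.
Two real roots: the line is a secant.

2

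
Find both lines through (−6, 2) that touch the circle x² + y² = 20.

x − 2y = −10 and 2x + y = −10

Write the tangent as mx − y + (2 − m·(−6)) = 0 and set its distance from the centre to 2√5:
[m·(6) − (−2)]² = 20(m² + 1)
2m² + 3m − 2 = 0, so m = 1/2 or m = −2.
Through (−6, 2) these give x − 2y = −10 and 2x + y = −10.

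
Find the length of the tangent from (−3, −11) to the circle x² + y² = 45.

With centre O = (0, 0), |OP|² = 130 and r² = 45.
The tangent meets the radius at right angles, so tangent² = |PO|² − r² = 130 − 45 = 85.

√85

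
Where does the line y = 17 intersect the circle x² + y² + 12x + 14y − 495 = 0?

Substitute y = 17:
x² + 12x + 32 = 0
x = −4 or x = −8, giving (−4, 17) and (−8, 17).

(−8, 17) and (−4, 17)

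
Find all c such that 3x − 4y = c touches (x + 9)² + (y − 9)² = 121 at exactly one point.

The line touches the circle iff its distance from (−9, 9) is 11:
|3·(−9) − 4·9 − c| / √25 = 11
|c − (−63)| = 11·5, so c = −8 or c = −118.

c = −118 or c = −8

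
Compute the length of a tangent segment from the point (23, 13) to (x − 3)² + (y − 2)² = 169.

With centre O = (3, 2), |OP|² = 521 and r² = 169.
Power of the point: PT² = |PO|² − r² = 352, so PT = 4√22.

4√22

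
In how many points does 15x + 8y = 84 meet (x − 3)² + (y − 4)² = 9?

2

Substituting the line into the circle gives 289x² − 1944x + 2704 = 0.
Δ = 3779136 − 3125824 = 653312.
Two real roots: the line is a secant.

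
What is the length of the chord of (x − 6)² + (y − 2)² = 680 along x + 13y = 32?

Centre (6, 2), r² = 680. Perpendicular distance d from centre to line = |0| / √170 = 0/√170.
Half the chord is √(r² − d²) = √(680), so the full chord is 4√170.

4√170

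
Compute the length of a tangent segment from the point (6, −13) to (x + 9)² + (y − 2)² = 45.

Centre (−9, 2), r² = 45. |PO|² = (15)² + (−15)² = 450.
By the tangent–radius right angle, tangent length = √(|PO|² − r²) = √405 = 9√5.

9√5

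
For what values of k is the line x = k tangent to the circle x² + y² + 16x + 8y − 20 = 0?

k = −18 or k = 2

The line touches the circle iff its distance from (−8, −4) is 10:
|1·(−8) + 0·(−4) − k| / √1 = 10
|k − (−8)| = 10, so k = 2 or k = −18.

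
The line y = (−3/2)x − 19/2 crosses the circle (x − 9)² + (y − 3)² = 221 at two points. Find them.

(−5, −2) and (−1, −8)

Express y = (−19 − 3x)/2 and substitute into the circle:
13x² + 78x + 65 = 0  ⟹  x² + 6x + 5 = 0
x = −1 or x = −5, giving (−1, −8) and (−5, −2).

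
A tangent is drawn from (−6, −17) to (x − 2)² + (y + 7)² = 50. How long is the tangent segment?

√114

With centre O = (2, −7), |OP|² = 164 and r² = 50.
Power of the point: PT² = |PO|² − r² = 114, so PT = √114.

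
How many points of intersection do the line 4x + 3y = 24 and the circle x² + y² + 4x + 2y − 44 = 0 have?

1

d² = (4·(−2) + 3·(−1) − (24))²/25 = 49; r² = 49.
Since d² = r², the line is tangent.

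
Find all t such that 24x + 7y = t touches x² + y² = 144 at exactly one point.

t = −300 or t = 300

For a tangent, require d(centre, line) = r = 12.
|24·0 + 7·0 − t| / √625 = 12
|t| = 12·25, so t = 300 or t = −300.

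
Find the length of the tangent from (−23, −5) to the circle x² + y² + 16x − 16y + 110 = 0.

2√94

The centre is (−8, 8) and r = 3√2. The square of the distance from P to the centre is 225 + 169 = 394.
Power of the point: PT² = |PO|² − r² = 376, so PT = 2√94.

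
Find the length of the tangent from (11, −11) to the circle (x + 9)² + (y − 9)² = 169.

Centre (−9, 9), r² = 169. |PO|² = (20)² + (−20)² = 800.
By the tangent–radius right angle, tangent length = √(|PO|² − r²) = √631.

√631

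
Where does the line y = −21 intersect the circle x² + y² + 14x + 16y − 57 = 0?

(−8, −21) and (−6, −21)

From the line, y = −21. Substituting:
x² + 14x + 48 = 0
x = −6 or x = −8, giving (−6, −21) and (−8, −21).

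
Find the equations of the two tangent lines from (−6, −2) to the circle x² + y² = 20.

2x − y = −10 and x + 2y = −10

Let a tangent through (−6, −2) have slope m. Its distance from (0, 0) must equal 2√5:
(6m − (2))² = 20(m² + 1)
2m² − 3m − 2 = 0, so m = 2 or m = −1/2.
Through (−6, −2) these give 2x − y = −10 and x + 2y = −10.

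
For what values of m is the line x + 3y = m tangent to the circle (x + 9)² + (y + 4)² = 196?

For a tangent, require d(centre, line) = r = 14.
|1·(−9) + 3·(−4) − m| / √10 = 14
|m − (−21)| = 14√10.

m = −21 ± 14√10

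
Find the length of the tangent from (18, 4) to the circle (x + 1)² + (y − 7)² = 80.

√290

With centre O = (−1, 7), |OP|² = 370 and r² = 80.
By the tangent–radius right angle, tangent length = √(|PO|² − r²) = √290.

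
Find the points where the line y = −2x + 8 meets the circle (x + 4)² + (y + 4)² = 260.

Substitute y = −2x + 8:
5x² − 40x − 100 = 0  ⟹  x² − 8x − 20 = 0
x = 10 or x = −2, giving (10, −12) and (−2, 12).

(−2, 12) and (10, −12)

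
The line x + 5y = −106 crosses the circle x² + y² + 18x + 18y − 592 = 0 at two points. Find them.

(−36, −14) and (14, −24)

Substitute y = (−106 − x)/5:
26x² + 572x − 13104 = 0  ⟹  x² + 22x − 504 = 0
x = 14 or x = −36, giving (14, −24) and (−36, −14).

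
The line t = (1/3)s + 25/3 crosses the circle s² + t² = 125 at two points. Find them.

(−10, 5) and (5, 10)

From the line, t = (25 + s)/3. Substituting:
10s² + 50s − 500 = 0  ⟹  s² + 5s − 50 = 0
s = 5 or s = −10, giving (5, 10) and (−10, 5).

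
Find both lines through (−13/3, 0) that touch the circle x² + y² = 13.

3x + 2y = −13 and 3x − 2y = −13

Let a tangent through (−13/3, 0) have slope m. Its distance from (0, 0) must equal √13:
[m·(13/3) − (0)]² = 13(m² + 1)
4m² − 9 = 0, so m = −3/2 or m = 3/2.
Through (−13/3, 0) these give 3x + 2y = −13 and 3x − 2y = −13.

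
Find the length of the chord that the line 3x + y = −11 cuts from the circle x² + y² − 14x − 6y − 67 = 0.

√10

Substitute y = −3x − 11:
10x² + 70x + 120 = 0  ⟹  x² + 7x + 12 = 0
x = −3 or x = −4, giving (−3, −2) and (−4, 1).
Chord length = distance between (−3, −2) and (−4, 1) = √10 = √10.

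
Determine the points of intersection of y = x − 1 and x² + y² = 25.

Substitute y = x − 1:
2x² − 2x − 24 = 0  ⟹  x² − x − 12 = 0
x = 4 or x = −3, giving (4, 3) and (−3, −4).

(−3, −4) and (4, 3)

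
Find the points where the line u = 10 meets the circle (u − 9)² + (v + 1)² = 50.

(10, −8) and (10, 6)

The line gives u = 10. Substituting into the circle:
v² + 2v − 48 = 0
v = 6 or v = −8, giving (10, 6) and (10, −8).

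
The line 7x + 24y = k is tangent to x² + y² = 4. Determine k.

For a tangent, require d(centre, line) = r = 2.
|7·0 + 24·0 − k| / √625 = 2
|k| = 2·25, so k = 50 or k = −50.

k = −50 or k = 50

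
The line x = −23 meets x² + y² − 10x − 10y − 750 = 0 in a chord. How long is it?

8

The distance from (5, 5) to the line is 28, and r² = 800.
Half the chord is √(r² − d²) = √(16), so the full chord is 8.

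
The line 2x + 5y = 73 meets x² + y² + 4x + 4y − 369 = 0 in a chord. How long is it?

The distance from (−2, −2) to the line is 87/√29, and r² = 377.
Half the chord is √(r² − d²) = √(116), so the full chord is 4√29.

4√29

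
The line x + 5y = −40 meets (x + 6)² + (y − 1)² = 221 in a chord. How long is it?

The distance from (−6, 1) to the line is 39/√26, and r² = 221.
Half the chord is √(r² − d²) = √(325/2), so the full chord is 5√26.

5√26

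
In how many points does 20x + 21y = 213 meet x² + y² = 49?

Substituting the line into the circle gives 841x² − 8520x + 23760 = 0.
Discriminant = (−8520)² − 4·841·(23760) = −7338240 < 0.
No real roots: the line does not meet the circle.

0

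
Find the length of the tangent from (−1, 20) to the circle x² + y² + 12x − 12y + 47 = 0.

The centre is (−6, 6) and r = 5. The square of the distance from P to the centre is 25 + 196 = 221.
Power of the point: PT² = |PO|² − r² = 196, so PT = 14.

14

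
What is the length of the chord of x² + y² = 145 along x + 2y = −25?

4√5

Substitute y = (−25 − x)/2:
5x² + 50x + 45 = 0  ⟹  x² + 10x + 9 = 0
x = −1 or x = −9, giving (−1, −12) and (−9, −8).
Chord length = distance between (−1, −12) and (−9, −8) = √80 = 4√5.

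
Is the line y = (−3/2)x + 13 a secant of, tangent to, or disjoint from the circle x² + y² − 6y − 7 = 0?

disjoint

Centre (0, 3), r² = 16. Distance² from centre to line = (−20)²/13 = 400/13.
Since d² > r², the line lies outside the circle.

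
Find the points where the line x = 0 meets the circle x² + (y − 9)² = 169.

(0, −4) and (0, 22)

The line gives x = 0. Substituting into the circle:
y² − 18y − 88 = 0
y = 22 or y = −4, giving (0, 22) and (0, −4).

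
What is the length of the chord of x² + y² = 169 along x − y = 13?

Express y = x − 13 and substitute into the circle:
2x² − 26x = 0  ⟹  x² − 13x = 0
x = 13 or x = 0, giving (13, 0) and (0, −13).
Chord length = distance between (13, 0) and (0, −13) = √338 = 13√2.

13√2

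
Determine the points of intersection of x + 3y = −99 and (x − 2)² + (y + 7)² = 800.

(−18, −27) and (6, −35)

Substitute y = (−99 − x)/3:
10x² + 120x − 1080 = 0  ⟹  x² + 12x − 108 = 0
x = 6 or x = −18, giving (6, −35) and (−18, −27).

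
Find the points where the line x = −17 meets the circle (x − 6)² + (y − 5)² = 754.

The line gives x = −17. Substituting into the circle:
y² − 10y − 200 = 0
y = 20 or y = −10, giving (−17, 20) and (−17, −10).

(−17, −10) and (−17, 20)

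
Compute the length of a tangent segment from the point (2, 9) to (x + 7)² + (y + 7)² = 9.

2√82

The centre is (−7, −7) and r = 3. The square of the distance from P to the centre is 81 + 256 = 337.
By the tangent–radius right angle, tangent length = √(|PO|² − r²) = √328 = 2√82.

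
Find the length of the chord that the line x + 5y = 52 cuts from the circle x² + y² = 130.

2√26

Substitute y = (52 − x)/5:
26x² − 104x − 546 = 0  ⟹  x² − 4x − 21 = 0
x = 7 or x = −3, giving (7, 9) and (−3, 11).
|(7, 9) − (−3, 11)| = √((10)² + (−2)²) = 2√26.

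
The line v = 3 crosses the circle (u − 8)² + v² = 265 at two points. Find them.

(−8, 3) and (24, 3)

Substitute v = 3:
u² − 16u − 192 = 0
u = 24 or u = −8, giving (24, 3) and (−8, 3).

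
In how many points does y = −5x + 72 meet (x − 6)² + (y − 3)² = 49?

0

Substituting the line into the circle gives 26x² − 702x + 4748 = 0.
Discriminant = (−702)² − 4·26·(4748) = −988 < 0.
No real roots: the line does not meet the circle.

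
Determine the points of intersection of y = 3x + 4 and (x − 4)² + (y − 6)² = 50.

(−1, 1) and (3, 13)

From the line, y = 3x + 4. Substituting:
10x² − 20x − 30 = 0  ⟹  x² − 2x − 3 = 0
x = 3 or x = −1, giving (3, 13) and (−1, 1).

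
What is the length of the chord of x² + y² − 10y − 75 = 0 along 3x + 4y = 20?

20

From the line, y = (20 − 3x)/4. Substituting:
25x² − 1600 = 0  ⟹  x² − 64 = 0
x = 8 or x = −8, giving (8, −1) and (−8, 11).
Chord length = distance between (8, −1) and (−8, 11) = √400 = 20.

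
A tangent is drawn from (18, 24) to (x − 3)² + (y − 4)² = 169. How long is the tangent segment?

With centre O = (3, 4), |OP|² = 625 and r² = 169.
By the tangent–radius right angle, tangent length = √(|PO|² − r²) = √456 = 2√114.

2√114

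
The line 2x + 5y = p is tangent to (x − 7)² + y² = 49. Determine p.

p = 14 ± 7√29

The line touches the circle iff its distance from (7, 0) is 7:
|2·7 + 5·0 − p| / √29 = 7
|p − (14)| = 7√29.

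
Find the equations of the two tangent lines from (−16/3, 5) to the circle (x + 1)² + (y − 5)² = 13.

3x + 2y = −6 and 3x − 2y = −26

Let a tangent through (−16/3, 5) have slope m. Its distance from (−1, 5) must equal √13:
(13/3m − (0))² = 13(m² + 1)
4m² − 9 = 0, so m = −3/2 or m = 3/2.
Through (−16/3, 5) these give 3x + 2y = −6 and 3x − 2y = −26.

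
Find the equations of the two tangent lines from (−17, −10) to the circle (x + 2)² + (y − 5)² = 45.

x − 2y = 3 and 2x − y = −24

Let a tangent through (−17, −10) have slope m. Its distance from (−2, 5) must equal 3√5:
[m·(15) − (15)]² = 45(m² + 1)
2m² − 5m + 2 = 0, so m = 1/2 or m = 2.
With m = 1/2: x − 2y = 3. With m = 2: 2x − y = −24.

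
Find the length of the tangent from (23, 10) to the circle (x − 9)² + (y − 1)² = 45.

2√58

The centre is (9, 1) and r = 3√5. The square of the distance from P to the centre is 196 + 81 = 277.
By the tangent–radius right angle, tangent length = √(|PO|² − r²) = √232 = 2√58.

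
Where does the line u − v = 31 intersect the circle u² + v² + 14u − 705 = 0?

(8, −23) and (16, −15)

Express v = u − 31 and substitute into the circle:
2u² − 48u + 256 = 0  ⟹  u² − 24u + 128 = 0
u = 16 or u = 8, giving (16, −15) and (8, −23).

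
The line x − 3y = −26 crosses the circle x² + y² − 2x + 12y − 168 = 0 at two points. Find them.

(−5, 7) and (−2, 8)

Express y = (26 + x)/3 and substitute into the circle:
10x² + 70x + 100 = 0  ⟹  x² + 7x + 10 = 0
x = −2 or x = −5, giving (−2, 8) and (−5, 7).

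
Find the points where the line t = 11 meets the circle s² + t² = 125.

(−2, 11) and (2, 11)

Substitute t = 11:
s² − 4 = 0
s = 2 or s = −2, giving (2, 11) and (−2, 11).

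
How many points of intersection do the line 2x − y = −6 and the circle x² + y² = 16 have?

2

d² = (2·0 − 1·0 − (−6))²/5 = 36/5; r² = 16.
Since d² < r², the line cuts the circle twice.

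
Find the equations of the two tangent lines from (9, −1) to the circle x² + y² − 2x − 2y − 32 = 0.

Let a tangent through (9, −1) have slope m. Its distance from (1, 1) must equal √34:
[m·(−8) − (2)]² = 34(m² + 1)
15m² + 16m − 15 = 0, so m = 3/5 or m = −5/3.
Through (9, −1) these give 3x − 5y = 32 and 5x + 3y = 42.

3x − 5y = 32 and 5x + 3y = 42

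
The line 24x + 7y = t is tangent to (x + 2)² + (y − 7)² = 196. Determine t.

The line touches the circle iff its distance from (−2, 7) is 14:
|24·(−2) + 7·7 − t| / √625 = 14
|t − (1)| = 14·25, so t = 351 or t = −349.

t = −349 or t = 351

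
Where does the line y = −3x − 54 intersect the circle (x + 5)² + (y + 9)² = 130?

(−16, −6) and (−12, −18)

From the line, y = −3x − 54. Substituting:
10x² + 280x + 1920 = 0  ⟹  x² + 28x + 192 = 0
x = −12 or x = −16, giving (−12, −18) and (−16, −6).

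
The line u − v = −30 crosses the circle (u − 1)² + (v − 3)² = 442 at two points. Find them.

(−18, 12) and (−8, 22)

From the line, v = u + 30. Substituting:
2u² + 52u + 288 = 0  ⟹  u² + 26u + 144 = 0
u = −8 or u = −18, giving (−8, 22) and (−18, 12).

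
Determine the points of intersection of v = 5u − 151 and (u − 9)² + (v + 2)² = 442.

Substitute v = 5u − 151:
26u² − 1508u + 21840 = 0  ⟹  u² − 58u + 840 = 0
u = 30 or u = 28, giving (30, −1) and (28, −11).

(28, −11) and (30, −1)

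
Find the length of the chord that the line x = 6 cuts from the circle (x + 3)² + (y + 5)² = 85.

4

The line gives x = 6. Substituting into the circle:
y² + 10y + 21 = 0
y = −3 or y = −7, giving (6, −3) and (6, −7).
|(6, −3) − (6, −7)| = √((0)² + (4)²) = 4.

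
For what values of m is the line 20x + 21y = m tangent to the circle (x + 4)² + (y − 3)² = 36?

For a tangent, require d(centre, line) = r = 6.
|20·(−4) + 21·3 − m| / √841 = 6
|m − (−17)| = 6·29, so m = 157 or m = −191.

m = −191 or m = 157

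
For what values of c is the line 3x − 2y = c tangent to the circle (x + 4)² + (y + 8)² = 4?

c = 4 ± 2√13

The line touches the circle iff its distance from (−4, −8) is 2:
|3·(−4) − 2·(−8) − c| / √13 = 2
|c − (4)| = 2√13.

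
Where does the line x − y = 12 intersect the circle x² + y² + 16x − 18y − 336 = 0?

(1, −11) and (12, 0)

Substitute y = x − 12:
2x² − 26x + 24 = 0  ⟹  x² − 13x + 12 = 0
x = 12 or x = 1, giving (12, 0) and (1, −11).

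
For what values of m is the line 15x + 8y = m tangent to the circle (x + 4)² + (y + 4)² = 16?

m = −160 or m = −24

Tangency holds when the distance from the centre (−4, −4) to the line equals the radius 4:
|15·(−4) + 8·(−4) − m| / √289 = 4
|m − (−92)| = 4·17, so m = −24 or m = −160.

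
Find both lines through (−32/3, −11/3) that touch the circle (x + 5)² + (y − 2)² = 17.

4x − y = −39 and x − 4y = 4

A line y − (−11/3) = m(x − (−32/3)) is tangent when its distance from (−5, 2) is √17:
[m·(17/3) − (17/3)]² = 17(m² + 1)
4m² − 17m + 4 = 0, so m = 4 or m = 1/4.
With m = 4: 4x − y = −39. With m = 1/4: x − 4y = 4.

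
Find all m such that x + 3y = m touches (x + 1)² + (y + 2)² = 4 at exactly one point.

The line touches the circle iff its distance from (−1, −2) is 2:
|1·(−1) + 3·(−2) − m| / √10 = 2
|m − (−7)| = 2√10.

m = −7 ± 2√10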